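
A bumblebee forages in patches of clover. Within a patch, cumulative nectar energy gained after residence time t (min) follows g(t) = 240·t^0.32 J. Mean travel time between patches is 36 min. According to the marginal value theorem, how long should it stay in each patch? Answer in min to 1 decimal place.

Optimal t* satisfies g'(t*) = g(t*)/(T + t*).
g'(t) = 0.32·240·t^-0.68. Setting 0.32·240·t^-0.68 = 240·t^0.32/(36+t) gives 0.32(36+t) = t, so 0.68·t = 0.32×36.
t* = 0.32×36/0.68 = 16.94 min.

16.9 min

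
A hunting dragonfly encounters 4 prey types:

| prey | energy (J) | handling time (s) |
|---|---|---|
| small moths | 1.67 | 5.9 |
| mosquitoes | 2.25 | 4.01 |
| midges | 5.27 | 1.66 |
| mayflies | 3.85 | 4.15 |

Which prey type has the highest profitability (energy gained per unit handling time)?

midges

Profitability E/h (J/s): small moths = 1.67/5.9 = 0.283, mosquitoes = 2.25/4.01 = 0.561, midges = 5.27/1.66 = 3.17, mayflies = 3.85/4.15 = 0.928.
Ranked: midges > mayflies > mosquitoes > small moths.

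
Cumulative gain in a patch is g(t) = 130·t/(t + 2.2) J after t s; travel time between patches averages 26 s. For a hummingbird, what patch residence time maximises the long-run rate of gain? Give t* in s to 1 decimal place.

7.6 s

Optimal t* satisfies g'(t*) = g(t*)/(T + t*).
g'(t) = 130·2.2/(t + 2.2)². Setting 130·2.2/(t+2.2)² = 130t/[(t+2.2)(26+t)] gives 2.2(26+t) = t(t+2.2), so t² = 2.2×26 = 57.2.
t* = √57.2 = 7.563 s.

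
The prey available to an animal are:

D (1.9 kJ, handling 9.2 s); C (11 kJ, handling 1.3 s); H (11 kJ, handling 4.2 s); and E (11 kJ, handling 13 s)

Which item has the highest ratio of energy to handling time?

Profitability E/h (kJ/s): D = 1.9/9.2 = 0.207, C = 11/1.3 = 8.46, H = 11/4.2 = 2.62, E = 11/13 = 0.846.
Ranked: C > H > E > D.

C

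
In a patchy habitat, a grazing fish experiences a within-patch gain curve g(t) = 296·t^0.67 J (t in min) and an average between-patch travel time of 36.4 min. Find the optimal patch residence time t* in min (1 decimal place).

73.9 min

Maximise g(t)/(T+t): set derivative to zero → g'(t)(T+t) = g(t).
g'(t) = 0.67·296·t^-0.33. Setting 0.67·296·t^-0.33 = 296·t^0.67/(36.4+t) gives 0.67(36.4+t) = t, so 0.33·t = 0.67×36.4.
t* = 0.67×36.4/0.33 = 73.9 min.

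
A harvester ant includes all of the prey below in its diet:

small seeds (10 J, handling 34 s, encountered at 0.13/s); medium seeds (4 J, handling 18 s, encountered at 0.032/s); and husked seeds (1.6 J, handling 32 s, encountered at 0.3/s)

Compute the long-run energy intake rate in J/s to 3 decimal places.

0.122 J/s

R = Σλ_iE_i / (1 + Σλ_ih_i)
Numerator: 0.13×10 + 0.032×4 + 0.3×1.6 = 1.908
Denominator: 1 + 0.13×34 + 0.032×18 + 0.3×32 = 15.6
R = 1.908/15.6 = 0.1223 J/s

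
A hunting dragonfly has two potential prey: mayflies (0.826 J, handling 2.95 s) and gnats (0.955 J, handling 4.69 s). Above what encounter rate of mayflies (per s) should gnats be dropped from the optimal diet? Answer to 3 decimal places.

0.904 per s

Drop gnats once their profitability E₂/h₂ falls below the rate achievable on mayflies alone: E₂/h₂ = λE₁/(1 + λh₁).
Solve for λ: λE₁h₂ = E₂(1 + λh₁) → λ(E₁h₂ − E₂h₁) = E₂ → λ = E₂/(E₁h₂ − E₂h₁).
λ = 0.955/(0.826×4.69 − 0.955×2.95) = 0.955/1.057 = 0.9038 per s.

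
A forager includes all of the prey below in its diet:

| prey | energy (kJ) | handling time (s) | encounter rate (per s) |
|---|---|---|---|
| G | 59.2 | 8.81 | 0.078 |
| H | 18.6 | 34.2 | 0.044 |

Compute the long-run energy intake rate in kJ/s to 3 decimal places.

Energy encountered per unit search time: 0.078×59.2 + 0.044×18.6 = 5.436 kJ/s.
Handling time per unit search time: 0.078×8.81 + 0.044×34.2 = 2.192.
Rate = 5.436/(1 + 2.192) = 1.703 kJ/s.

1.703 kJ/s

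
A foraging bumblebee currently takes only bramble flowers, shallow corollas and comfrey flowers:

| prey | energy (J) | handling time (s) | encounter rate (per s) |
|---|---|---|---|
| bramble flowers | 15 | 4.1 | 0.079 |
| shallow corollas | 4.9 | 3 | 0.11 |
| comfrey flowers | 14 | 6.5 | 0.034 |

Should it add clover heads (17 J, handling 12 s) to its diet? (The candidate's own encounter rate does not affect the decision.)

Yes

Intake rate on the current diet: R = (0.079×15 + 0.11×4.9 + 0.034×14) / (1 + 0.079×4.1 + 0.11×3 + 0.034×6.5) = 2.2/1.875 = 1.173 J/s.
Profitability of clover heads: 17/12 = 1.417 J/s.
Since 1.417 > R, including clover heads increases the long-run rate.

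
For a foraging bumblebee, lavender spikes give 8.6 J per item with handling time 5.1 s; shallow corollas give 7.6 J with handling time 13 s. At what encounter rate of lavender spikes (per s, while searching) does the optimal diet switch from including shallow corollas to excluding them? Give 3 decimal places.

0.104 per s

The zero-one rule: include shallow corollas iff E₂/h₂ > λE₁/(1+λh₁). Equality gives the switch point.
λE₁h₂ = E₂ + λE₂h₁ ⇒ λ = E₂/(E₁h₂ − E₂h₁) = 7.6/(111.8 − 38.76) = 0.1041 per s.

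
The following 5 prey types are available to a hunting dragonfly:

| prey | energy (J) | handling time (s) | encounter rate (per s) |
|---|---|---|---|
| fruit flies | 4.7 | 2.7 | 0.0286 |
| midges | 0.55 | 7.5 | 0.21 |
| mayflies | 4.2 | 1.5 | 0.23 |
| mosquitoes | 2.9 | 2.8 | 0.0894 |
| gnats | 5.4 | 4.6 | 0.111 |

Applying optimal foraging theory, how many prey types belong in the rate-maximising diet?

4

Profitabilities (E/h, J/s): mayflies 2.8, fruit flies 1.74, gnats 1.17, mosquitoes 1.04, midges 0.0733. Add prey in this order while the next type's profitability exceeds the intake rate on those already taken.
Rate on top 1: 0.7182. fruit flies: 1.74 > 0.7182 → include.
Rate on top 2: 0.7737. gnats: 1.17 > 0.7737 → include.
Rate on top 3: 0.8795. mosquitoes: 1.04 > 0.8795 → include.
Rate on top 4: 0.8974. midges: 0.0733 < 0.8974 → exclude; stop.
Optimal diet: mayflies, fruit flies, gnats, mosquitoes — 4 of 5 types.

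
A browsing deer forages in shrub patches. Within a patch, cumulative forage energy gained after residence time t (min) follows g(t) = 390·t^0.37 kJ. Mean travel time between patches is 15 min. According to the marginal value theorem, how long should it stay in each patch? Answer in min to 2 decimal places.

Maximise g(t)/(T+t): set derivative to zero → g'(t)(T+t) = g(t).
g'(t) = 0.37·390·t^-0.63. Setting 0.37·390·t^-0.63 = 390·t^0.37/(15+t) gives 0.37(15+t) = t, so 0.63·t = 0.37×15.
t* = 0.37×15/0.63 = 8.81 min.

8.81 min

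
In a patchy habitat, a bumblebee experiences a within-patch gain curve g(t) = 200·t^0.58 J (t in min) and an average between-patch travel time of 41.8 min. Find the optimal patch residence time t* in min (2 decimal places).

57.72 min

Maximise g(t)/(T+t): set derivative to zero → g'(t)(T+t) = g(t).
g'(t) = 0.58·200·t^-0.42. Setting 0.58·200·t^-0.42 = 200·t^0.58/(41.8+t) gives 0.58(41.8+t) = t, so 0.42·t = 0.58×41.8.
t* = 0.58×41.8/0.42 = 57.72 min.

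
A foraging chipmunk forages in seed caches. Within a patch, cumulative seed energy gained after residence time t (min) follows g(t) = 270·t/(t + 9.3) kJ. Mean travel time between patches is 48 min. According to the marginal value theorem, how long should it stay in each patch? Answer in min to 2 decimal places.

Maximise g(t)/(T+t): set derivative to zero → g'(t)(T+t) = g(t).
g'(t) = 270·9.3/(t + 9.3)². Setting 270·9.3/(t+9.3)² = 270t/[(t+9.3)(48+t)] gives 9.3(48+t) = t(t+9.3), so t² = 9.3×48 = 446.4.
t* = √446.4 = 21.13 min.

21.13 min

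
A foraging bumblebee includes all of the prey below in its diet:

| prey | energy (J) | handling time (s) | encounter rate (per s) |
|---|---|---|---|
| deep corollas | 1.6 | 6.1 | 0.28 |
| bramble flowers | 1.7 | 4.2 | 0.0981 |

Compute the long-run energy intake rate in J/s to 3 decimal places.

R = Σλ_iE_i / (1 + Σλ_ih_i)
Numerator: 0.28×1.6 + 0.0981×1.7 = 0.6148
Denominator: 1 + 0.28×6.1 + 0.0981×4.2 = 3.12
R = 0.6148/3.12 = 0.197 J/s

0.197 J/s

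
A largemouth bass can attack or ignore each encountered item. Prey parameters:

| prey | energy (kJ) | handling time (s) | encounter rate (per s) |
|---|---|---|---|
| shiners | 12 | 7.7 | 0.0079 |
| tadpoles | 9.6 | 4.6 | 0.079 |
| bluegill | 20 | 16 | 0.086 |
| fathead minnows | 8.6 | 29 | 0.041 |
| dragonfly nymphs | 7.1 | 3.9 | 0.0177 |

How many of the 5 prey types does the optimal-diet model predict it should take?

Profitabilities (E/h, kJ/s): tadpoles 2.09, dragonfly nymphs 1.82, shiners 1.56, bluegill 1.25, fathead minnows 0.297. Add prey in this order while the next type's profitability exceeds the intake rate on those already taken.
Rate on top 1: 0.5563. dragonfly nymphs: 1.82 > 0.5563 → include.
Rate on top 2: 0.6172. shiners: 1.56 > 0.6172 → include.
Rate on top 3: 0.6555. bluegill: 1.25 > 0.6555 → include.
Rate on top 4: 0.9406. fathead minnows: 0.297 < 0.9406 → exclude; stop.
Optimal diet: tadpoles, dragonfly nymphs, shiners, bluegill — 4 of 5 types.

4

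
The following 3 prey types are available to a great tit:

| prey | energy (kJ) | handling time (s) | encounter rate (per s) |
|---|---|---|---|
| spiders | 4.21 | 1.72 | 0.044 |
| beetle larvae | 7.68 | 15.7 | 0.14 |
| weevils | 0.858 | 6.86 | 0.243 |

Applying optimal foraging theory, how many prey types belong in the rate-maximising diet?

Profitabilities (E/h, kJ/s): spiders 2.45, beetle larvae 0.489, weevils 0.125. Add prey in this order while the next type's profitability exceeds the intake rate on those already taken.
Rate on top 1: 0.1722. beetle larvae: 0.489 > 0.1722 → include.
Rate on top 2: 0.385. weevils: 0.125 < 0.385 → exclude; stop.
Optimal diet: spiders, beetle larvae — 2 of 3 types.

2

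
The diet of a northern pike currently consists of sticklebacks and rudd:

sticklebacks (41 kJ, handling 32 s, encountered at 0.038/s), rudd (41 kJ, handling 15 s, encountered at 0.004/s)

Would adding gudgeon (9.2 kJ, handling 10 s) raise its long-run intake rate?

On sticklebacks and rudd alone, R = ΣλE/(1+Σλh) = 1.722/2.276 = 0.7566 kJ/s.
gudgeon: E/h = 9.2/10 = 0.92 kJ/s.
Since 0.92 > R, including gudgeon increases the long-run rate.

Yes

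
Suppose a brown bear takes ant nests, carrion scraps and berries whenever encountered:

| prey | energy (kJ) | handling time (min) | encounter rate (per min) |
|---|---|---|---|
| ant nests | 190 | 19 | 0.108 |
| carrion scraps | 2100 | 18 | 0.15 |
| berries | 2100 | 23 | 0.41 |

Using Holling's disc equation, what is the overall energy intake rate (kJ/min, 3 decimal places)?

78.812 kJ/min

R = Σλ_iE_i / (1 + Σλ_ih_i)
Numerator: 0.108×190 + 0.15×2100 + 0.41×2100 = 1197
Denominator: 1 + 0.108×19 + 0.15×18 + 0.41×23 = 15.18
R = 1197/15.18 = 78.81 kJ/min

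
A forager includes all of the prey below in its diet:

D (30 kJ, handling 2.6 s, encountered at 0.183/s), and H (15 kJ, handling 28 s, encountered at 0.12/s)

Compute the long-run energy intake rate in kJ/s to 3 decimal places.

1.508 kJ/s

Energy encountered per unit search time: 0.183×30 + 0.12×15 = 7.29 kJ/s.
Handling time per unit search time: 0.183×2.6 + 0.12×28 = 3.836.
Rate = 7.29/(1 + 3.836) = 1.508 kJ/s.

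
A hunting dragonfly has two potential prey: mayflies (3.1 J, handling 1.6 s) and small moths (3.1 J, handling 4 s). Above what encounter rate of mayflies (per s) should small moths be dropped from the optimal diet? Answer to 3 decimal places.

The zero-one rule: include small moths iff E₂/h₂ > λE₁/(1+λh₁). Equality gives the switch point.
λE₁h₂ = E₂ + λE₂h₁ ⇒ λ = E₂/(E₁h₂ − E₂h₁) = 3.1/(12.4 − 4.96) = 0.4167 per s.

0.417 per s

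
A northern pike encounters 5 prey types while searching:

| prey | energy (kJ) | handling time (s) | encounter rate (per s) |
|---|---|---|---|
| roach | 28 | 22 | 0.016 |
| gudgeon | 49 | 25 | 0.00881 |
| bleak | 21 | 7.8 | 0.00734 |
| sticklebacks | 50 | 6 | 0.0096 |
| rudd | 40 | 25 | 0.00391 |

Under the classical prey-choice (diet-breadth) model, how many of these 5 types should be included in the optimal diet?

Rank by E/h (kJ/s): sticklebacks 8.33, bleak 2.69, gudgeon 1.96, rudd 1.6, roach 1.27. Include each in turn until the next type's E/h falls below the running intake rate.
Rate on top 1: 0.4539. bleak: 2.69 > 0.4539 → include.
Rate on top 2: 0.5688. gudgeon: 1.96 > 0.5688 → include.
Rate on top 3: 0.7983. rudd: 1.6 > 0.7983 → include.
Rate on top 4: 0.853. roach: 1.27 > 0.853 → include.
Optimal diet: sticklebacks, bleak, gudgeon, rudd, roach — 5 of 5 types.

5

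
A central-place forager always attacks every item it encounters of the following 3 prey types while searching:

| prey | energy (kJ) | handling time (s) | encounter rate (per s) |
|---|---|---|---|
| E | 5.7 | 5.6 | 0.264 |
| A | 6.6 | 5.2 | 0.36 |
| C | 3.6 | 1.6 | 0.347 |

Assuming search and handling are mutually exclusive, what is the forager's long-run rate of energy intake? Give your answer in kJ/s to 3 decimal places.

1.046 kJ/s

R = Σλ_iE_i / (1 + Σλ_ih_i)
Numerator: 0.264×5.7 + 0.36×6.6 + 0.347×3.6 = 5.13
Denominator: 1 + 0.264×5.6 + 0.36×5.2 + 0.347×1.6 = 4.906
R = 5.13/4.906 = 1.046 kJ/s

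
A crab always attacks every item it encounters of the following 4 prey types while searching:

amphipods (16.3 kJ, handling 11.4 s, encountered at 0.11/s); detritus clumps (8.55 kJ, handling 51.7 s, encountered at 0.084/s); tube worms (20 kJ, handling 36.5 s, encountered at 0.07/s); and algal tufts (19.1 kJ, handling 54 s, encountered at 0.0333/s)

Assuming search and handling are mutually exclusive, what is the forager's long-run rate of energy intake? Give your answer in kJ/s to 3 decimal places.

R = (0.11×16.3 + 0.084×8.55 + 0.07×20 + 0.0333×19.1) / (1 + 0.11×11.4 + 0.084×51.7 + 0.07×36.5 + 0.0333×54) = 4.547/10.95 = 0.4153 kJ/s.

0.415 kJ/s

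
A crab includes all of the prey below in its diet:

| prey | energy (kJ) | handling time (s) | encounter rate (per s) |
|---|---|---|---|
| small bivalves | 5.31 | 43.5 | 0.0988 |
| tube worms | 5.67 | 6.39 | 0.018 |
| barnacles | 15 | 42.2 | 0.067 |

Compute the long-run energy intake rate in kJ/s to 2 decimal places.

0.20 kJ/s

Energy encountered per unit search time: 0.0988×5.31 + 0.018×5.67 + 0.067×15 = 1.632 kJ/s.
Handling time per unit search time: 0.0988×43.5 + 0.018×6.39 + 0.067×42.2 = 7.24.
Rate = 1.632/(1 + 7.24) = 0.198 kJ/s.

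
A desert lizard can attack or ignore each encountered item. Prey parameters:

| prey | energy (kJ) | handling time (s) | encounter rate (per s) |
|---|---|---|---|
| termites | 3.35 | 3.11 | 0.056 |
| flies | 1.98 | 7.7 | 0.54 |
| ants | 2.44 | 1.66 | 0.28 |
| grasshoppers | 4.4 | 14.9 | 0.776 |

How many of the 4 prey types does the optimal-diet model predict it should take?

Rank by E/h (kJ/s): ants 1.47, termites 1.08, grasshoppers 0.295, flies 0.257. Include each in turn until the next type's E/h falls below the running intake rate.
Rate on top 1: 0.4664. termites: 1.08 > 0.4664 → include.
Rate on top 2: 0.5313. grasshoppers: 0.295 < 0.5313 → exclude; stop.
Optimal diet: ants, termites — 2 of 4 types.

2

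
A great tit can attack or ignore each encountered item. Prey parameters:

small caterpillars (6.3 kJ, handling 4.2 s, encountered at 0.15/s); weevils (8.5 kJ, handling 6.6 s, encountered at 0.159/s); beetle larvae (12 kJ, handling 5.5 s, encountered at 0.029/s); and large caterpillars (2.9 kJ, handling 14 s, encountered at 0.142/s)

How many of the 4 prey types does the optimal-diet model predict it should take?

3

Rank by E/h (kJ/s): beetle larvae 2.18, small caterpillars 1.5, weevils 1.29, large caterpillars 0.207. Include each in turn until the next type's E/h falls below the running intake rate.
Rate on top 1: 0.3001. small caterpillars: 1.5 > 0.3001 → include.
Rate on top 2: 0.7225. weevils: 1.29 > 0.7225 → include.
Rate on top 3: 0.9315. large caterpillars: 0.207 < 0.9315 → exclude; stop.
Optimal diet: beetle larvae, small caterpillars, weevils — 3 of 4 types.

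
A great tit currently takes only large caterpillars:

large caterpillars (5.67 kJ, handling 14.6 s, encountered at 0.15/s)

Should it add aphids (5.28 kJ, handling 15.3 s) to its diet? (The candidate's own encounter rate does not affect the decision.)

Yes

Intake rate on the current diet: R = (0.15×5.67) / (1 + 0.15×14.6) = 0.8505/3.19 = 0.2666 kJ/s.
aphids: E/h = 5.28/15.3 = 0.3451 kJ/s.
Since 0.3451 > R, including aphids increases the long-run rate.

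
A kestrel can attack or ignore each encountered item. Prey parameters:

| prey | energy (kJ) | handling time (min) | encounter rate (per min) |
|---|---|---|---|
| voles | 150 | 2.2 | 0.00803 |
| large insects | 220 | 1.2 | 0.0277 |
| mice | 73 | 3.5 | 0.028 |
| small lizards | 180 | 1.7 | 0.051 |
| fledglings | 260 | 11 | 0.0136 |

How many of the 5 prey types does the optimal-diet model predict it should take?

Rank by E/h (kJ/min): large insects 183, small lizards 106, voles 68.2, fledglings 23.6, mice 20.9. Include each in turn until the next type's E/h falls below the running intake rate.
Rate on top 1: 5.898. small lizards: 106 > 5.898 → include.
Rate on top 2: 13.64. voles: 68.2 > 13.64 → include.
Rate on top 3: 14.49. fledglings: 23.6 > 14.49 → include.
Rate on top 4: 15.55. mice: 20.9 > 15.55 → include.
Optimal diet: large insects, small lizards, voles, fledglings, mice — 5 of 5 types.

5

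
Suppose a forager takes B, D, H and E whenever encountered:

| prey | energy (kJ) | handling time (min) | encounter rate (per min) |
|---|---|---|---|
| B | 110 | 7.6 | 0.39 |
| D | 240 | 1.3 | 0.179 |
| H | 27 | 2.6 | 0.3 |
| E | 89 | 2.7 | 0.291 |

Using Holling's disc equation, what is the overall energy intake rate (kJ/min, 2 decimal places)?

20.80 kJ/min

Energy encountered per unit search time: 0.39×110 + 0.179×240 + 0.3×27 + 0.291×89 = 119.9 kJ/min.
Handling time per unit search time: 0.39×7.6 + 0.179×1.3 + 0.3×2.6 + 0.291×2.7 = 4.762.
Rate = 119.9/(1 + 4.762) = 20.8 kJ/min.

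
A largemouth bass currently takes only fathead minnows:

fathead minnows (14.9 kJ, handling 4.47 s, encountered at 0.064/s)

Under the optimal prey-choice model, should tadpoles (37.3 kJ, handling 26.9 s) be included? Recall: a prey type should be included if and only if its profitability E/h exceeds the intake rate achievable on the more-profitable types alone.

Intake rate on the current diet: R = (0.064×14.9) / (1 + 0.064×4.47) = 0.9536/1.286 = 0.7415 kJ/s.
tadpoles: E/h = 37.3/26.9 = 1.387 kJ/s.
Since 1.387 > R, including tadpoles increases the long-run rate.

Yes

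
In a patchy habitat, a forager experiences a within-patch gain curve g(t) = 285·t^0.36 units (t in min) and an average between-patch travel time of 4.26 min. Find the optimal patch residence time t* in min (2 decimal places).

Maximise g(t)/(T+t): set derivative to zero → g'(t)(T+t) = g(t).
g'(t) = 0.36·285·t^-0.64. Setting 0.36·285·t^-0.64 = 285·t^0.36/(4.26+t) gives 0.36(4.26+t) = t, so 0.64·t = 0.36×4.26.
t* = 0.36×4.26/0.64 = 2.396 min.

2.40 min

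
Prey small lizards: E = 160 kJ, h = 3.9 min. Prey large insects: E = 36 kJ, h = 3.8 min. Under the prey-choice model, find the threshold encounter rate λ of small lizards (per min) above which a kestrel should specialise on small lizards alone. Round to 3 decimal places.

0.077 per min

The zero-one rule: include large insects iff E₂/h₂ > λE₁/(1+λh₁). Equality gives the switch point.
λE₁h₂ = E₂ + λE₂h₁ ⇒ λ = E₂/(E₁h₂ − E₂h₁) = 36/(608 − 140.4) = 0.07699 per min.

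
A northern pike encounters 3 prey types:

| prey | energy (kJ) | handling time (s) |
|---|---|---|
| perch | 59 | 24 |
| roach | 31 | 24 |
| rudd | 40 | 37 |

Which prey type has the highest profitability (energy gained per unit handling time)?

In descending order of E/h:
perch: 59/24 = 2.46 kJ/s
roach: 31/24 = 1.29 kJ/s
rudd: 40/37 = 1.08 kJ/s

perch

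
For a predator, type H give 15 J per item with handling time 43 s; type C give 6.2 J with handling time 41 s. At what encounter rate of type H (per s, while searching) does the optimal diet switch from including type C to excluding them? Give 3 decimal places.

0.018 per s

Drop type C once their profitability E₂/h₂ falls below the rate achievable on type H alone: E₂/h₂ = λE₁/(1 + λh₁).
Solve for λ: λE₁h₂ = E₂(1 + λh₁) → λ(E₁h₂ − E₂h₁) = E₂ → λ = E₂/(E₁h₂ − E₂h₁).
λ = 6.2/(15×41 − 6.2×43) = 6.2/348.4 = 0.0178 per s.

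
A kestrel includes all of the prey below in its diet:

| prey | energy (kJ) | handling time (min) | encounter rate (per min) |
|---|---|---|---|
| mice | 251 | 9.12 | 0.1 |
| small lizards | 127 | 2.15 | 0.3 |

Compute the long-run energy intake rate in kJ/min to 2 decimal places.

R = (0.1×251 + 0.3×127) / (1 + 0.1×9.12 + 0.3×2.15) = 63.2/2.557 = 24.72 kJ/min.

24.72 kJ/min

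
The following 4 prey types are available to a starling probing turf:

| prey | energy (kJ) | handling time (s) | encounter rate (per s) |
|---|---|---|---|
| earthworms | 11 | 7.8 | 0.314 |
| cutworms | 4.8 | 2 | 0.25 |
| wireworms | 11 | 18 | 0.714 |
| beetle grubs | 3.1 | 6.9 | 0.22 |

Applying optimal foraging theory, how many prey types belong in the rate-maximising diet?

2

Rank by E/h (kJ/s): cutworms 2.4, earthworms 1.41, wireworms 0.611, beetle grubs 0.449. Include each in turn until the next type's E/h falls below the running intake rate.
Rate on top 1: 0.8. earthworms: 1.41 > 0.8 → include.
Rate on top 2: 1.178. wireworms: 0.611 < 1.178 → exclude; stop.
Optimal diet: cutworms, earthworms — 2 of 4 types.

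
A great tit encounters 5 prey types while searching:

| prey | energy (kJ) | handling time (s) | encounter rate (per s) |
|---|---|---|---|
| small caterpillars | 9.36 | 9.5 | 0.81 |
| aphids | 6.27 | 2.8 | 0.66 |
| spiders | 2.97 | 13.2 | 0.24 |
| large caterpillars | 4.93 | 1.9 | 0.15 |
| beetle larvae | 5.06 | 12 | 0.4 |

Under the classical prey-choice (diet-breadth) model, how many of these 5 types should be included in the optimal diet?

2

Rank by E/h (kJ/s): large caterpillars 2.59, aphids 2.24, small caterpillars 0.985, beetle larvae 0.422, spiders 0.225. Include each in turn until the next type's E/h falls below the running intake rate.
Rate on top 1: 0.5755. aphids: 2.24 > 0.5755 → include.
Rate on top 2: 1.557. small caterpillars: 0.985 < 1.557 → exclude; stop.
Optimal diet: large caterpillars, aphids — 2 of 5 types.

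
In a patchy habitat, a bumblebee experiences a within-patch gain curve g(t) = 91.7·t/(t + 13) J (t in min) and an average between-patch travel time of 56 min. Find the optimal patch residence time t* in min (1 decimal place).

Optimal t* satisfies g'(t*) = g(t*)/(T + t*).
g'(t) = 91.7·13/(t + 13)². Setting 91.7·13/(t+13)² = 91.7t/[(t+13)(56+t)] gives 13(56+t) = t(t+13), so t² = 13×56 = 728.
t* = √728 = 26.98 min.

27.0 min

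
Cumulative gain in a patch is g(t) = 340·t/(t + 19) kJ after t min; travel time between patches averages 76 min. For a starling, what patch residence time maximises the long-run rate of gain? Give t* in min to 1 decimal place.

By the marginal value theorem, leave when the instantaneous gain rate g'(t) equals the habitat-wide average g(t)/(T + t).
g'(t) = 340·19/(t + 19)². Setting 340·19/(t+19)² = 340t/[(t+19)(76+t)] gives 19(76+t) = t(t+19), so t² = 19×76 = 1444.
t* = √1444 = 38 min.

38.0 min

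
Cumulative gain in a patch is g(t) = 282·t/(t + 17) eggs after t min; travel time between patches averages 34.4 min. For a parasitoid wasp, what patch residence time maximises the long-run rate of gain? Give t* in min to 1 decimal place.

24.2 min

Maximise g(t)/(T+t): set derivative to zero → g'(t)(T+t) = g(t).
g'(t) = 282·17/(t + 17)². Setting 282·17/(t+17)² = 282t/[(t+17)(34.4+t)] gives 17(34.4+t) = t(t+17), so t² = 17×34.4 = 584.8.
t* = √584.8 = 24.18 min.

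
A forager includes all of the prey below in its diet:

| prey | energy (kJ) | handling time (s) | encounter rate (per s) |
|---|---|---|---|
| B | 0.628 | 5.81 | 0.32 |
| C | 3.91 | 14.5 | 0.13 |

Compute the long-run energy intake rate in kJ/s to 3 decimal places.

R = (0.32×0.628 + 0.13×3.91) / (1 + 0.32×5.81 + 0.13×14.5) = 0.7093/4.744 = 0.1495 kJ/s.

0.150 kJ/s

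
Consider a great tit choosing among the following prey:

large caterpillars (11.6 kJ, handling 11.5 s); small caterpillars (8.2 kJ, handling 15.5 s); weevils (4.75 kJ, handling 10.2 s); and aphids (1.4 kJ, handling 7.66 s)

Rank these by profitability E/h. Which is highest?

large caterpillars

In descending order of E/h:
large caterpillars: 11.6/11.5 = 1.01 kJ/s
small caterpillars: 8.2/15.5 = 0.529 kJ/s
weevils: 4.75/10.2 = 0.466 kJ/s
aphids: 1.4/7.66 = 0.183 kJ/s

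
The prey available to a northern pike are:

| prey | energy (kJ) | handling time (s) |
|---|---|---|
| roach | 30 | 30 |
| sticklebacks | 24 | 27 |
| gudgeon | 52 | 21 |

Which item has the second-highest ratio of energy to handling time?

Profitability E/h (kJ/s): roach = 30/30 = 1, sticklebacks = 24/27 = 0.889, gudgeon = 52/21 = 2.48.
Ranked: gudgeon > roach > sticklebacks.

roach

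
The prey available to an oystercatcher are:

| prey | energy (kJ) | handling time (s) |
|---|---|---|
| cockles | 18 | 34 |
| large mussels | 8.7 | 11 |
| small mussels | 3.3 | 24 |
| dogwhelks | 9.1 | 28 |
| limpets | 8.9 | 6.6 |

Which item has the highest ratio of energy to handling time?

Profitability E/h (kJ/s): cockles = 18/34 = 0.529, large mussels = 8.7/11 = 0.791, small mussels = 3.3/24 = 0.137, dogwhelks = 9.1/28 = 0.325, limpets = 8.9/6.6 = 1.35.
Ranked: limpets > large mussels > cockles > dogwhelks > small mussels.

limpets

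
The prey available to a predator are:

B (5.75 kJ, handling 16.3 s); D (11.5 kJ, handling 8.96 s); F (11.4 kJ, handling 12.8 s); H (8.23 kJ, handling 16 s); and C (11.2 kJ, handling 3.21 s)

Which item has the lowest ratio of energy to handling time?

B

In descending order of E/h:
C: 11.2/3.21 = 3.49 kJ/s
D: 11.5/8.96 = 1.28 kJ/s
F: 11.4/12.8 = 0.891 kJ/s
H: 8.23/16 = 0.514 kJ/s
B: 5.75/16.3 = 0.353 kJ/s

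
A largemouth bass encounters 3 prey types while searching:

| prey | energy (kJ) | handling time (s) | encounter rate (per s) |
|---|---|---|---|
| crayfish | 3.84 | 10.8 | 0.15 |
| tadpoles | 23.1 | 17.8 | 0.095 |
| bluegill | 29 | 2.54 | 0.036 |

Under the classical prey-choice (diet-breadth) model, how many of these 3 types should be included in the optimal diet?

2

Profitabilities (E/h, kJ/s): bluegill 11.4, tadpoles 1.3, crayfish 0.356. Add prey in this order while the next type's profitability exceeds the intake rate on those already taken.
Rate on top 1: 0.9565. tadpoles: 1.3 > 0.9565 → include.
Rate on top 2: 1.164. crayfish: 0.356 < 1.164 → exclude; stop.
Optimal diet: bluegill, tadpoles — 2 of 3 types.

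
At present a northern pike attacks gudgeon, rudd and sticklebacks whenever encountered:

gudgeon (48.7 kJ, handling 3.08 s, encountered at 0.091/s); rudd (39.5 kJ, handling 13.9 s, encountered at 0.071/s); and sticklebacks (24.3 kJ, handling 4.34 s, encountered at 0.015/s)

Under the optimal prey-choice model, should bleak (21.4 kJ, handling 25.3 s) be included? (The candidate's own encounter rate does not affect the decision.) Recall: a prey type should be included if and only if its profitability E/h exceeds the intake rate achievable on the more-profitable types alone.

Current rate: (0.091×48.7 + 0.071×39.5 + 0.015×24.3)/(1 + 0.091×3.08 + 0.071×13.9 + 0.015×4.34) = 3.259 kJ/s.
Profitability of bleak: 21.4/25.3 = 0.8458 kJ/s.
0.8458 < 3.259, so adding bleak would lower the average — exclude it.

No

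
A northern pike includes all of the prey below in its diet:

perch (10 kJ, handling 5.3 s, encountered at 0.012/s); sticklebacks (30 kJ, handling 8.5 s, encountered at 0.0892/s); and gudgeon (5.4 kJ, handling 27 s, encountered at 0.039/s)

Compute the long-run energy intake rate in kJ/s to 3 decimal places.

R = (0.012×10 + 0.0892×30 + 0.039×5.4) / (1 + 0.012×5.3 + 0.0892×8.5 + 0.039×27) = 3.007/2.875 = 1.046 kJ/s.

1.046 kJ/s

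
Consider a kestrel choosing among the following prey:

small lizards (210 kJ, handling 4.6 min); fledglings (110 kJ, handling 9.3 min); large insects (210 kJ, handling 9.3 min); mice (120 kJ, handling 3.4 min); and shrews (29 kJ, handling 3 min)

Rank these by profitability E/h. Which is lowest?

shrews

In descending order of E/h:
small lizards: 210/4.6 = 45.7 kJ/min
mice: 120/3.4 = 35.3 kJ/min
large insects: 210/9.3 = 22.6 kJ/min
fledglings: 110/9.3 = 11.8 kJ/min
shrews: 29/3 = 9.67 kJ/min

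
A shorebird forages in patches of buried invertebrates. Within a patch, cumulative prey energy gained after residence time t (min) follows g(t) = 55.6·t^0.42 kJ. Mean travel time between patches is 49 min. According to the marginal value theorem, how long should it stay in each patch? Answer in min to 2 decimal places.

35.48 min

By the marginal value theorem, leave when the instantaneous gain rate g'(t) equals the habitat-wide average g(t)/(T + t).
g'(t) = 0.42·55.6·t^-0.58. Setting 0.42·55.6·t^-0.58 = 55.6·t^0.42/(49+t) gives 0.42(49+t) = t, so 0.58·t = 0.42×49.
t* = 0.42×49/0.58 = 35.48 min.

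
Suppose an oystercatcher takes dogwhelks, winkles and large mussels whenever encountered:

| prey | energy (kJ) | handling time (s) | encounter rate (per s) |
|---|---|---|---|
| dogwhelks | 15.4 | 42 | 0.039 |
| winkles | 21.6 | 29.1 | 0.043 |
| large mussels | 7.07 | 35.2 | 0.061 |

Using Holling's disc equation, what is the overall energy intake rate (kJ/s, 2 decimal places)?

0.32 kJ/s

R = (0.039×15.4 + 0.043×21.6 + 0.061×7.07) / (1 + 0.039×42 + 0.043×29.1 + 0.061×35.2) = 1.961/6.037 = 0.3248 kJ/s.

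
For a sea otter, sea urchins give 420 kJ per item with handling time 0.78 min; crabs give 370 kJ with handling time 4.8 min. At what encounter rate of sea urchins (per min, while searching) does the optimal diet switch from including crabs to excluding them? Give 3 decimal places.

0.214 per min

At the threshold, the rate on sea urchins alone equals the profitability of crabs: λ·420/(1 + λ·0.78) = 370/4.8 = 77.08.
Rearranging, λ(420 − 77.08×0.78) = 77.08, so λ = 77.08/359.9 = 0.2142 per min.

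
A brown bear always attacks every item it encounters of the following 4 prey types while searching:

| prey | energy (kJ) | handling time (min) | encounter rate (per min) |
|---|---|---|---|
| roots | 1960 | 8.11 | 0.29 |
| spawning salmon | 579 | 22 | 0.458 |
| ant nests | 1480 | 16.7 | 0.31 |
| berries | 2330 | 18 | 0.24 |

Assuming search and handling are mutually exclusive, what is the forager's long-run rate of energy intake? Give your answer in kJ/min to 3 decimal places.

80.767 kJ/min

R = Σλ_iE_i / (1 + Σλ_ih_i)
Numerator: 0.29×1960 + 0.458×579 + 0.31×1480 + 0.24×2330 = 1852
Denominator: 1 + 0.29×8.11 + 0.458×22 + 0.31×16.7 + 0.24×18 = 22.92
R = 1852/22.92 = 80.77 kJ/min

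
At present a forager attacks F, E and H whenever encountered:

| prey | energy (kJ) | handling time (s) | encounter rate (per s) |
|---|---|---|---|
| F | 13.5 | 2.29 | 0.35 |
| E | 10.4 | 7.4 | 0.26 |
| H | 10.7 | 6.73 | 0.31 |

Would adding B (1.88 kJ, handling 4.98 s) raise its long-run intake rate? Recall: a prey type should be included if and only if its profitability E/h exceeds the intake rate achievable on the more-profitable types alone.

On F, E and H alone, R = ΣλE/(1+Σλh) = 10.75/5.812 = 1.849 kJ/s.
B: E/h = 1.88/4.98 = 0.3775 kJ/s.
0.3775 < 1.849, so adding B would lower the average — exclude it.

No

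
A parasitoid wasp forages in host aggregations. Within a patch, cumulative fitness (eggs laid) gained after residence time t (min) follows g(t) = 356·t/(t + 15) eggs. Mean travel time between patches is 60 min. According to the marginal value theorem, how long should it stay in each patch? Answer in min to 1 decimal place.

30.0 min

By the marginal value theorem, leave when the instantaneous gain rate g'(t) equals the habitat-wide average g(t)/(T + t).
g'(t) = 356·15/(t + 15)². Setting 356·15/(t+15)² = 356t/[(t+15)(60+t)] gives 15(60+t) = t(t+15), so t² = 15×60 = 900.
t* = √900 = 30 min.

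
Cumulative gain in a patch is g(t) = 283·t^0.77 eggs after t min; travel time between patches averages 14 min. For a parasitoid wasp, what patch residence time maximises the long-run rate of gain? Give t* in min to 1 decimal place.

By the marginal value theorem, leave when the instantaneous gain rate g'(t) equals the habitat-wide average g(t)/(T + t).
g'(t) = 0.77·283·t^-0.23. Setting 0.77·283·t^-0.23 = 283·t^0.77/(14+t) gives 0.77(14+t) = t, so 0.23·t = 0.77×14.
t* = 0.77×14/0.23 = 46.87 min.

46.9 min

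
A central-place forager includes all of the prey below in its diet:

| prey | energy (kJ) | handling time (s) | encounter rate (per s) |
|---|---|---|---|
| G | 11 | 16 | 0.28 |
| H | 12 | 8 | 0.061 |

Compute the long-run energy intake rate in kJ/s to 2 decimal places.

0.64 kJ/s

R = (0.28×11 + 0.061×12) / (1 + 0.28×16 + 0.061×8) = 3.812/5.968 = 0.6387 kJ/s.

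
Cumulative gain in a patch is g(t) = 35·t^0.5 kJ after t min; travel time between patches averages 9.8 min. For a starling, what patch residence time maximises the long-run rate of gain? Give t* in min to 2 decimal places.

Maximise g(t)/(T+t): set derivative to zero → g'(t)(T+t) = g(t).
g'(t) = 0.5·35·t^-0.5. Setting 0.5·35·t^-0.5 = 35·t^0.5/(9.8+t) gives 0.5(9.8+t) = t, so 0.50·t = 0.5×9.8.
t* = 0.5×9.8/0.50 = 9.8 min.

9.80 min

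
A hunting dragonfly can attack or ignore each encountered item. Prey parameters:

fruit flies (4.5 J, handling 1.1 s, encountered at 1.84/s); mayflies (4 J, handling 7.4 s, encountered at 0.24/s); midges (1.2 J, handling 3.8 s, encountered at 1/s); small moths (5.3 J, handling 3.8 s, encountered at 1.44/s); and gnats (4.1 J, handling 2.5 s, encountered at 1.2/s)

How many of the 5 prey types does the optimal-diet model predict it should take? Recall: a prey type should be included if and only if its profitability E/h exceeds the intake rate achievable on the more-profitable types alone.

1

E/h in descending order: fruit flies 4.09, gnats 1.64, small moths 1.39, mayflies 0.541, midges 0.316 J/s. The optimal diet is the largest prefix of this list for which every included type satisfies E_i/h_i > R on the types above it.
Rate on top 1: 2.738. gnats: 1.64 < 2.738 → exclude; stop.
Optimal diet: fruit flies — 1 of 5 types.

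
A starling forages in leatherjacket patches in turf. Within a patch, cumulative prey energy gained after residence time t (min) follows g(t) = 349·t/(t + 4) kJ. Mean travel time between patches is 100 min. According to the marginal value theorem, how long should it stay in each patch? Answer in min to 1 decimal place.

Optimal t* satisfies g'(t*) = g(t*)/(T + t*).
g'(t) = 349·4/(t + 4)². Setting 349·4/(t+4)² = 349t/[(t+4)(100+t)] gives 4(100+t) = t(t+4), so t² = 4×100 = 400.
t* = √400 = 20 min.

20.0 min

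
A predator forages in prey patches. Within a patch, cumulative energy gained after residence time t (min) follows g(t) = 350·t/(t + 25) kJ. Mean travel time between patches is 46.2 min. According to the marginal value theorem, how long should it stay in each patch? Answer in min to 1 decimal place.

34.0 min

By the marginal value theorem, leave when the instantaneous gain rate g'(t) equals the habitat-wide average g(t)/(T + t).
g'(t) = 350·25/(t + 25)². Setting 350·25/(t+25)² = 350t/[(t+25)(46.2+t)] gives 25(46.2+t) = t(t+25), so t² = 25×46.2 = 1155.
t* = √1155 = 33.99 min.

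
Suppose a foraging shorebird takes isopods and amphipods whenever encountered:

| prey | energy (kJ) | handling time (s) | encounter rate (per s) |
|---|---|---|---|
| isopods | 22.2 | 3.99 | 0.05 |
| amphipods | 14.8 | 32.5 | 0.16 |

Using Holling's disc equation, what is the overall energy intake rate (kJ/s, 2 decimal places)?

0.54 kJ/s

Energy encountered per unit search time: 0.05×22.2 + 0.16×14.8 = 3.478 kJ/s.
Handling time per unit search time: 0.05×3.99 + 0.16×32.5 = 5.399.
Rate = 3.478/(1 + 5.399) = 0.5435 kJ/s.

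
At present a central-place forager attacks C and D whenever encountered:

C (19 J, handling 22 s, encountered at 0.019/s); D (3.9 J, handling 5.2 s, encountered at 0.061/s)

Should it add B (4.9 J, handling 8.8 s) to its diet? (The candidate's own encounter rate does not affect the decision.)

Current rate: (0.019×19 + 0.061×3.9)/(1 + 0.019×22 + 0.061×5.2) = 0.3451 J/s.
B: E/h = 4.9/8.8 = 0.5568 J/s.
0.5568 > 0.3451, so adding B raises the average — include it.

Yes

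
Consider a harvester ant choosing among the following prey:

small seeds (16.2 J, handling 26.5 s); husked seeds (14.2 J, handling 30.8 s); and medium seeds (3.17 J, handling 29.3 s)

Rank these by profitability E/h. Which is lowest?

medium seeds

Profitability E/h (J/s): small seeds = 16.2/26.5 = 0.611, husked seeds = 14.2/30.8 = 0.461, medium seeds = 3.17/29.3 = 0.108.
Ranked: small seeds > husked seeds > medium seeds.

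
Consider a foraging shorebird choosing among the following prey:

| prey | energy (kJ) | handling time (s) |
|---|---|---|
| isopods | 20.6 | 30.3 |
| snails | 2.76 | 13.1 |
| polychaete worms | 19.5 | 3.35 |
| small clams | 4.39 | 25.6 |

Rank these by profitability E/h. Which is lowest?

Profitability E/h (kJ/s): isopods = 20.6/30.3 = 0.68, snails = 2.76/13.1 = 0.211, polychaete worms = 19.5/3.35 = 5.82, small clams = 4.39/25.6 = 0.171.
Ranked: polychaete worms > isopods > snails > small clams.

small clams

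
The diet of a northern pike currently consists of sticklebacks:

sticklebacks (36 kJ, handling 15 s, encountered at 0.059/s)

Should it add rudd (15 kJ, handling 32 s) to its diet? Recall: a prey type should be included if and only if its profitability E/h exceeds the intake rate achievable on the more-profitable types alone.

Current rate: (0.059×36)/(1 + 0.059×15) = 1.127 kJ/s.
rudd: E/h = 15/32 = 0.4688 kJ/s.
0.4688 < 1.127, so adding rudd would lower the average — exclude it.

No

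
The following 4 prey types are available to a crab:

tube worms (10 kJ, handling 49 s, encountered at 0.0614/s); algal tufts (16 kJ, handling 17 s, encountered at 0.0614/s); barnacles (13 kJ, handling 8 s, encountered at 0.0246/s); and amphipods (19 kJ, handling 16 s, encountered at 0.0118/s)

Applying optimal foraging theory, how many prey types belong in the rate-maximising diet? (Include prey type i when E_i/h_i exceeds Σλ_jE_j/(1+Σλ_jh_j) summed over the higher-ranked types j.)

E/h in descending order: barnacles 1.62, amphipods 1.19, algal tufts 0.941, tube worms 0.204 kJ/s. The optimal diet is the largest prefix of this list for which every included type satisfies E_i/h_i > R on the types above it.
Rate on top 1: 0.2672. amphipods: 1.19 > 0.2672 → include.
Rate on top 2: 0.3926. algal tufts: 0.941 > 0.3926 → include.
Rate on top 3: 0.6283. tube worms: 0.204 < 0.6283 → exclude; stop.
Optimal diet: barnacles, amphipods, algal tufts — 3 of 4 types.

3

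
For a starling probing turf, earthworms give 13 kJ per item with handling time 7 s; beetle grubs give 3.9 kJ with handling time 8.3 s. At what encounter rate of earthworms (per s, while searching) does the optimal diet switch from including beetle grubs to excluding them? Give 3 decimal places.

0.048 per s

Drop beetle grubs once their profitability E₂/h₂ falls below the rate achievable on earthworms alone: E₂/h₂ = λE₁/(1 + λh₁).
Solve for λ: λE₁h₂ = E₂(1 + λh₁) → λ(E₁h₂ − E₂h₁) = E₂ → λ = E₂/(E₁h₂ − E₂h₁).
λ = 3.9/(13×8.3 − 3.9×7) = 3.9/80.6 = 0.04839 per s.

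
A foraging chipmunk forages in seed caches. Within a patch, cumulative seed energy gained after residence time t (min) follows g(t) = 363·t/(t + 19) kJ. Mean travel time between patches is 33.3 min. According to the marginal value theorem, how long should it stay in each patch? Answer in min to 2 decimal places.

25.15 min

Maximise g(t)/(T+t): set derivative to zero → g'(t)(T+t) = g(t).
g'(t) = 363·19/(t + 19)². Setting 363·19/(t+19)² = 363t/[(t+19)(33.3+t)] gives 19(33.3+t) = t(t+19), so t² = 19×33.3 = 632.7.
t* = √632.7 = 25.15 min.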